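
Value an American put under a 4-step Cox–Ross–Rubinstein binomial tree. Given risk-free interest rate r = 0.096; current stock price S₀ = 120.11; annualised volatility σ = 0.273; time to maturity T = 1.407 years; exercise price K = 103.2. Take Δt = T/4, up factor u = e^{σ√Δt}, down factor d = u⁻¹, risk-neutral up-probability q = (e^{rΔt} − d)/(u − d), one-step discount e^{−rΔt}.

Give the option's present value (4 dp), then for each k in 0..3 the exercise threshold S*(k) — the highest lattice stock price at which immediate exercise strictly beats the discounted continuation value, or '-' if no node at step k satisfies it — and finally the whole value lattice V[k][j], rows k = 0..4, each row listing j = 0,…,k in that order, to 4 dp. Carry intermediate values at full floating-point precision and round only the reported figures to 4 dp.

price = 4.2073
boundary = - - 86.8848 73.8969
tree:
4.2073
8.4335 1.2118
16.3152 2.8829 0.0000
29.3031 6.8582 0.0000 0.0000
40.3495 16.3152 0.0000 0.0000 0.0000

Δt=0.35175  u=1.17576  d=0.85052  q=0.56521  discount=0.96680
step 4 (expiry): payoffs max(K−S,0) = 40.3495 16.3152 0.0000 0.0000 0.0000
step 3: (k=3,j=0): S=73.8969, (K−S)⁺=29.3031, hold=25.8764 ⇒ V=29.3031 exercise | (k=3,j=1): S=102.1555, (K−S)⁺=1.0445, hold=6.8582 ⇒ V=6.8582 continue | (k=3,j=2): S=141.2202, (K−S)⁺=0.0000, hold=0.0000 ⇒ V=0.0000 continue | (k=3,j=3): S=195.2234, (K−S)⁺=0.0000, hold=0.0000 ⇒ V=0.0000 continue  boundary S*=73.8969
step 2: (k=2,j=0): S=86.8848, (K−S)⁺=16.3152, hold=16.0653 ⇒ V=16.3152 exercise | (k=2,j=1): S=120.1100, (K−S)⁺=0.0000, hold=2.8829 ⇒ V=2.8829 continue | (k=2,j=2): S=166.0406, (K−S)⁺=0.0000, hold=0.0000 ⇒ V=0.0000 continue  boundary S*=86.8848
step 1: (k=1,j=0): S=102.1555, (K−S)⁺=1.0445, hold=8.4335 ⇒ V=8.4335 continue | (k=1,j=1): S=141.2202, (K−S)⁺=0.0000, hold=1.2118 ⇒ V=1.2118 continue  boundary S*=-
step 0: (k=0,j=0): S=120.1100, (K−S)⁺=0.0000, hold=4.2073 ⇒ V=4.2073 continue  boundary S*=-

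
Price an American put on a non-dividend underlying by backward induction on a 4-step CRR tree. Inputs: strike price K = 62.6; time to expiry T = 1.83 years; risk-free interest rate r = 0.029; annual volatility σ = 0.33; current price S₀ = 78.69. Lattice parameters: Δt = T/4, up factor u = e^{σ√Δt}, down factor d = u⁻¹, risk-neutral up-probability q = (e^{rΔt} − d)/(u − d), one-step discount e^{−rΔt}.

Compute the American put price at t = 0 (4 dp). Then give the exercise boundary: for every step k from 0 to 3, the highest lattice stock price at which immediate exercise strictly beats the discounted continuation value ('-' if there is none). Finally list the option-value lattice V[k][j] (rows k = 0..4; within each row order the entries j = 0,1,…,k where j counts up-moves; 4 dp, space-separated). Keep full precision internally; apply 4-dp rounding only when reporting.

params: Δt=0.45750 u=1.25008 d=0.79995 q=0.47410 e^(-rΔt)=0.98682
t_4 payoffs: 30.3769 12.2449 0.0000 0.0000 0.0000
t_3: node(3,0) S=40.2815 payoff=22.3185 vs cont=21.4934 → 22.3185 [stop]  node(3,1) S=62.9480 payoff=0.0000 vs cont=6.3547 → 6.3547 [wait]  node(3,2) S=98.3688 payoff=0.0000 vs cont=0.0000 → 0.0000 [wait]  node(3,3) S=153.7211 payoff=0.0000 vs cont=0.0000 → 0.0000 [wait]  ⇒ S*(3)=40.2815
t_2: node(2,0) S=50.3551 payoff=12.2449 vs cont=14.5557 → 14.5557 [wait]  node(2,1) S=78.6900 payoff=0.0000 vs cont=3.2979 → 3.2979 [wait]  node(2,2) S=122.9689 payoff=0.0000 vs cont=0.0000 → 0.0000 [wait]  ⇒ S*(2)=-
t_1: node(1,0) S=62.9480 payoff=0.0000 vs cont=9.0969 → 9.0969 [wait]  node(1,1) S=98.3688 payoff=0.0000 vs cont=1.7115 → 1.7115 [wait]  ⇒ S*(1)=-
t_0: node(0,0) S=78.6900 payoff=0.0000 vs cont=5.5217 → 5.5217 [wait]  ⇒ S*(0)=-

price = 5.5217
boundary = - - - 40.2815
tree:
5.5217
9.0969 1.7115
14.5557 3.2979 0.0000
22.3185 6.3547 0.0000 0.0000
30.3769 12.2449 0.0000 0.0000 0.0000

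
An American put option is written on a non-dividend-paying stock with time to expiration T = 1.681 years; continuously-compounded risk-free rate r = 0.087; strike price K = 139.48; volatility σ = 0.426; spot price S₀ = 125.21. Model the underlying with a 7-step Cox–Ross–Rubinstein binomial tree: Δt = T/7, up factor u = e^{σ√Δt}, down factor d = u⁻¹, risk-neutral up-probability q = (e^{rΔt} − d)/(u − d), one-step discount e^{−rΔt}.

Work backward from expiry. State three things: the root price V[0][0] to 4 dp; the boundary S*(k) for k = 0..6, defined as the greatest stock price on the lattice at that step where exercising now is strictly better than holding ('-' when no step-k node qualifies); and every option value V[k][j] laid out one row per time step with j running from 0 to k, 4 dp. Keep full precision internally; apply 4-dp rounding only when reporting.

price = 28.0248
boundary = - - 82.4733 66.9346 82.4733 101.6193 82.4733
tree:
28.0248
40.6501 16.4960
57.0067 25.8979 7.7252
72.5454 39.2687 13.5278 2.2081
85.1565 57.0067 23.0667 4.4933 0.0000
95.3915 72.5454 37.8607 9.1433 0.0000 0.0000
103.6982 85.1565 57.0067 18.6057 0.0000 0.0000 0.0000
110.4398 95.3915 72.5454 37.8607 0.0000 0.0000 0.0000 0.0000

params: Δt=0.24014 u=1.23215 d=0.81159 q=0.49820 e^(-rΔt)=0.97932
t_7 payoffs: 110.4398 95.3915 72.5454 37.8607 0.0000 0.0000 0.0000 0.0000
t_6: node(6,0) S=35.7818 payoff=103.6982 vs cont=100.8143 → 103.6982 [stop]  node(6,1) S=54.3235 payoff=85.1565 vs cont=82.2726 → 85.1565 [stop]  node(6,2) S=82.4733 payoff=57.0067 vs cont=54.1228 → 57.0067 [stop]  node(6,3) S=125.2100 payoff=14.2700 vs cont=18.6057 → 18.6057 [wait]  node(6,4) S=190.0923 payoff=0.0000 vs cont=0.0000 → 0.0000 [wait]  node(6,5) S=288.5957 payoff=0.0000 vs cont=0.0000 → 0.0000 [wait]  node(6,6) S=438.1425 payoff=0.0000 vs cont=0.0000 → 0.0000 [wait]  ⇒ S*(6)=82.4733
t_5: node(5,0) S=44.0885 payoff=95.3915 vs cont=92.5076 → 95.3915 [stop]  node(5,1) S=66.9346 payoff=72.5454 vs cont=69.6615 → 72.5454 [stop]  node(5,2) S=101.6193 payoff=37.8607 vs cont=37.0922 → 37.8607 [stop]  node(5,3) S=154.2772 payoff=0.0000 vs cont=9.1433 → 9.1433 [wait]  node(5,4) S=234.2217 payoff=0.0000 vs cont=0.0000 → 0.0000 [wait]  node(5,5) S=355.5925 payoff=0.0000 vs cont=0.0000 → 0.0000 [wait]  ⇒ S*(5)=101.6193
t_4: node(4,0) S=54.3235 payoff=85.1565 vs cont=82.2726 → 85.1565 [stop]  node(4,1) S=82.4733 payoff=57.0067 vs cont=54.1228 → 57.0067 [stop]  node(4,2) S=125.2100 payoff=14.2700 vs cont=23.0667 → 23.0667 [wait]  node(4,3) S=190.0923 payoff=0.0000 vs cont=4.4933 → 4.4933 [wait]  node(4,4) S=288.5957 payoff=0.0000 vs cont=0.0000 → 0.0000 [wait]  ⇒ S*(4)=82.4733
t_3: node(3,0) S=66.9346 payoff=72.5454 vs cont=69.6615 → 72.5454 [stop]  node(3,1) S=101.6193 payoff=37.8607 vs cont=39.2687 → 39.2687 [wait]  node(3,2) S=154.2772 payoff=0.0000 vs cont=13.5278 → 13.5278 [wait]  node(3,3) S=234.2217 payoff=0.0000 vs cont=2.2081 → 2.2081 [wait]  ⇒ S*(3)=66.9346
t_2: node(2,0) S=82.4733 payoff=57.0067 vs cont=54.8098 → 57.0067 [stop]  node(2,1) S=125.2100 payoff=14.2700 vs cont=25.8979 → 25.8979 [wait]  node(2,2) S=190.0923 payoff=0.0000 vs cont=7.7252 → 7.7252 [wait]  ⇒ S*(2)=82.4733
t_1: node(1,0) S=101.6193 payoff=37.8607 vs cont=40.6501 → 40.6501 [wait]  node(1,1) S=154.2772 payoff=0.0000 vs cont=16.4960 → 16.4960 [wait]  ⇒ S*(1)=-
t_0: node(0,0) S=125.2100 payoff=14.2700 vs cont=28.0248 → 28.0248 [wait]  ⇒ S*(0)=-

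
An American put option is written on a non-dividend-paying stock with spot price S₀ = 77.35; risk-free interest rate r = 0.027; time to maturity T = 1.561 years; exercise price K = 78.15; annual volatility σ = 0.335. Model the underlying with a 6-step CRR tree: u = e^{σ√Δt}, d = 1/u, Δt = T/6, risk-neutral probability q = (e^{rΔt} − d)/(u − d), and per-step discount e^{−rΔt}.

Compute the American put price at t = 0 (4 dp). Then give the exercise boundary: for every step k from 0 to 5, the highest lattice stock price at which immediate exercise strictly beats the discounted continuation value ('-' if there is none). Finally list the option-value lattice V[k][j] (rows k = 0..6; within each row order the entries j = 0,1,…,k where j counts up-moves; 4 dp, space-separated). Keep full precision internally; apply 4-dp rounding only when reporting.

price = 11.5921
boundary = - - - 46.3270 54.9595 65.2006
tree:
11.5921
16.9125 5.9509
23.7599 9.6816 1.9631
31.8230 15.3021 3.6845 0.1115
39.0996 23.1905 6.9102 0.2150 0.0000
45.2333 31.8230 12.9494 0.4147 0.0000 0.0000
50.4035 39.0996 23.1905 0.8000 0.0000 0.0000 0.0000

Δt=0.26017  u=1.18634  d=0.84293  q=0.47791  discount=0.99300
step 6 (expiry): payoffs max(K−S,0) = 50.4035 39.0996 23.1905 0.8000 0.0000 0.0000 0.0000
step 5: (k=5,j=0): S=32.9167, (K−S)⁺=45.2333, hold=44.6862 ⇒ V=45.2333 exercise | (k=5,j=1): S=46.3270, (K−S)⁺=31.8230, hold=31.2760 ⇒ V=31.8230 exercise | (k=5,j=2): S=65.2006, (K−S)⁺=12.9494, hold=12.4024 ⇒ V=12.9494 exercise | (k=5,j=3): S=91.7633, (K−S)⁺=0.0000, hold=0.4147 ⇒ V=0.4147 continue | (k=5,j=4): S=129.1476, (K−S)⁺=0.0000, hold=0.0000 ⇒ V=0.0000 continue | (k=5,j=5): S=181.7623, (K−S)⁺=0.0000, hold=0.0000 ⇒ V=0.0000 continue  boundary S*=65.2006
step 4: (k=4,j=0): S=39.0504, (K−S)⁺=39.0996, hold=38.5526 ⇒ V=39.0996 exercise | (k=4,j=1): S=54.9595, (K−S)⁺=23.1905, hold=22.6434 ⇒ V=23.1905 exercise | (k=4,j=2): S=77.3500, (K−S)⁺=0.8000, hold=6.9102 ⇒ V=6.9102 continue | (k=4,j=3): S=108.8624, (K−S)⁺=0.0000, hold=0.2150 ⇒ V=0.2150 continue | (k=4,j=4): S=153.2129, (K−S)⁺=0.0000, hold=0.0000 ⇒ V=0.0000 continue  boundary S*=54.9595
step 3: (k=3,j=0): S=46.3270, (K−S)⁺=31.8230, hold=31.2760 ⇒ V=31.8230 exercise | (k=3,j=1): S=65.2006, (K−S)⁺=12.9494, hold=15.3021 ⇒ V=15.3021 continue | (k=3,j=2): S=91.7633, (K−S)⁺=0.0000, hold=3.6845 ⇒ V=3.6845 continue | (k=3,j=3): S=129.1476, (K−S)⁺=0.0000, hold=0.1115 ⇒ V=0.1115 continue  boundary S*=46.3270
step 2: (k=2,j=0): S=54.9595, (K−S)⁺=23.1905, hold=23.7599 ⇒ V=23.7599 continue | (k=2,j=1): S=77.3500, (K−S)⁺=0.8000, hold=9.6816 ⇒ V=9.6816 continue | (k=2,j=2): S=108.8624, (K−S)⁺=0.0000, hold=1.9631 ⇒ V=1.9631 continue  boundary S*=-
step 1: (k=1,j=0): S=65.2006, (K−S)⁺=12.9494, hold=16.9125 ⇒ V=16.9125 continue | (k=1,j=1): S=91.7633, (K−S)⁺=0.0000, hold=5.9509 ⇒ V=5.9509 continue  boundary S*=-
step 0: (k=0,j=0): S=77.3500, (K−S)⁺=0.8000, hold=11.5921 ⇒ V=11.5921 continue  boundary S*=-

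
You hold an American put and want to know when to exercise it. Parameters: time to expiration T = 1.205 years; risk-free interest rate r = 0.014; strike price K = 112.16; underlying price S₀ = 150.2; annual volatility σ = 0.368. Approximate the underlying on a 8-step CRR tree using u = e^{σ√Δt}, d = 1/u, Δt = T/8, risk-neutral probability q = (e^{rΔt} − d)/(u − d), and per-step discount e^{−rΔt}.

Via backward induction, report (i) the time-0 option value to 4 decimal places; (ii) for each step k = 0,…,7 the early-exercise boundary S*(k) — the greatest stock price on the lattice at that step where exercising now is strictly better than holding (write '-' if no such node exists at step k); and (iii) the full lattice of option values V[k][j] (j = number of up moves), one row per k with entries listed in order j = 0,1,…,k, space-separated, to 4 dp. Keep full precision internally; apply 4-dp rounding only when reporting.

price = 6.1404
boundary = - - - - - 73.5419 84.8324 73.5419
tree:
6.1404
9.4218 2.4931
14.1173 4.2055 0.5865
20.5434 6.9840 1.1126 0.0000
28.8224 11.3636 2.1105 0.0000 0.0000
38.6181 17.9811 4.0036 0.0000 0.0000 0.0000
48.4059 27.3276 7.5945 0.0000 0.0000 0.0000 0.0000
56.8911 38.6181 14.4062 0.0000 0.0000 0.0000 0.0000 0.0000
64.2469 48.4059 27.3276 0.0000 0.0000 0.0000 0.0000 0.0000 0.0000

params: Δt=0.15063 u=1.15352 d=0.86691 q=0.47172 e^(-rΔt)=0.99789
t_8 payoffs: 64.2469 48.4059 27.3276 0.0000 0.0000 0.0000 0.0000 0.0000 0.0000
t_7: node(7,0) S=55.2689 payoff=56.8911 vs cont=56.6548 → 56.8911 [stop]  node(7,1) S=73.5419 payoff=38.6181 vs cont=38.3818 → 38.6181 [stop]  node(7,2) S=97.8563 payoff=14.3037 vs cont=14.4062 → 14.4062 [wait]  node(7,3) S=130.2096 payoff=0.0000 vs cont=0.0000 → 0.0000 [wait]  node(7,4) S=173.2594 payoff=0.0000 vs cont=0.0000 → 0.0000 [wait]  node(7,5) S=230.5424 payoff=0.0000 vs cont=0.0000 → 0.0000 [wait]  node(7,6) S=306.7643 payoff=0.0000 vs cont=0.0000 → 0.0000 [wait]  node(7,7) S=408.1867 payoff=0.0000 vs cont=0.0000 → 0.0000 [wait]  ⇒ S*(7)=73.5419
t_6: node(6,0) S=63.7541 payoff=48.4059 vs cont=48.1696 → 48.4059 [stop]  node(6,1) S=84.8324 payoff=27.3276 vs cont=27.1395 → 27.3276 [stop]  node(6,2) S=112.8797 payoff=0.0000 vs cont=7.5945 → 7.5945 [wait]  node(6,3) S=150.2000 payoff=0.0000 vs cont=0.0000 → 0.0000 [wait]  node(6,4) S=199.8591 payoff=0.0000 vs cont=0.0000 → 0.0000 [wait]  node(6,5) S=265.9364 payoff=0.0000 vs cont=0.0000 → 0.0000 [wait]  node(6,6) S=353.8603 payoff=0.0000 vs cont=0.0000 → 0.0000 [wait]  ⇒ S*(6)=84.8324
t_5: node(5,0) S=73.5419 payoff=38.6181 vs cont=38.3818 → 38.6181 [stop]  node(5,1) S=97.8563 payoff=14.3037 vs cont=17.9811 → 17.9811 [wait]  node(5,2) S=130.2096 payoff=0.0000 vs cont=4.0036 → 4.0036 [wait]  node(5,3) S=173.2594 payoff=0.0000 vs cont=0.0000 → 0.0000 [wait]  node(5,4) S=230.5424 payoff=0.0000 vs cont=0.0000 → 0.0000 [wait]  node(5,5) S=306.7643 payoff=0.0000 vs cont=0.0000 → 0.0000 [wait]  ⇒ S*(5)=73.5419
t_4: node(4,0) S=84.8324 payoff=27.3276 vs cont=28.8224 → 28.8224 [wait]  node(4,1) S=112.8797 payoff=0.0000 vs cont=11.3636 → 11.3636 [wait]  node(4,2) S=150.2000 payoff=0.0000 vs cont=2.1105 → 2.1105 [wait]  node(4,3) S=199.8591 payoff=0.0000 vs cont=0.0000 → 0.0000 [wait]  node(4,4) S=265.9364 payoff=0.0000 vs cont=0.0000 → 0.0000 [wait]  ⇒ S*(4)=-
t_3: node(3,0) S=97.8563 payoff=14.3037 vs cont=20.5434 → 20.5434 [wait]  node(3,1) S=130.2096 payoff=0.0000 vs cont=6.9840 → 6.9840 [wait]  node(3,2) S=173.2594 payoff=0.0000 vs cont=1.1126 → 1.1126 [wait]  node(3,3) S=230.5424 payoff=0.0000 vs cont=0.0000 → 0.0000 [wait]  ⇒ S*(3)=-
t_2: node(2,0) S=112.8797 payoff=0.0000 vs cont=14.1173 → 14.1173 [wait]  node(2,1) S=150.2000 payoff=0.0000 vs cont=4.2055 → 4.2055 [wait]  node(2,2) S=199.8591 payoff=0.0000 vs cont=0.5865 → 0.5865 [wait]  ⇒ S*(2)=-
t_1: node(1,0) S=130.2096 payoff=0.0000 vs cont=9.4218 → 9.4218 [wait]  node(1,1) S=173.2594 payoff=0.0000 vs cont=2.4931 → 2.4931 [wait]  ⇒ S*(1)=-
t_0: node(0,0) S=150.2000 payoff=0.0000 vs cont=6.1404 → 6.1404 [wait]  ⇒ S*(0)=-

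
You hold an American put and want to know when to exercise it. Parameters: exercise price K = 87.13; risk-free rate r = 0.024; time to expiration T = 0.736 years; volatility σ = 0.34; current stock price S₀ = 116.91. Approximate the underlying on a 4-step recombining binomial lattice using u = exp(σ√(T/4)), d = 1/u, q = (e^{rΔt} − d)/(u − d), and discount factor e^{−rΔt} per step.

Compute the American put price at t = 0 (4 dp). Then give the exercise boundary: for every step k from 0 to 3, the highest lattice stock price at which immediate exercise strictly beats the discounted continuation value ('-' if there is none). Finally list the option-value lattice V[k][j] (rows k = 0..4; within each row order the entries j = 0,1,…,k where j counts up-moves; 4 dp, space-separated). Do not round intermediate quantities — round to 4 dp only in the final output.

price = 1.6284
boundary = - - - 75.4804
tree:
1.6284
3.1377 0.0000
6.0459 0.0000 0.0000
11.6496 0.0000 0.0000 0.0000
21.8928 0.0000 0.0000 0.0000 0.0000

Δt=0.18400, u=1.15702, d=0.86429, q=0.47872, disc=e^(-rΔt)=0.99559
k=4 terminal: V=max(K-S,0) → 21.8928 0.0000 0.0000 0.0000 0.0000
k=3: j=0 S=75.4804 intr=11.6496 cont=11.3619 V=11.6496[EX]; j=1 S=101.0445 intr=0.0000 cont=0.0000 V=0.0000[hold]; j=2 S=135.2667 intr=0.0000 cont=0.0000 V=0.0000[hold]; j=3 S=181.0794 intr=0.0000 cont=0.0000 V=0.0000[hold]  S*(3)=75.4804
k=2: j=0 S=87.3320 intr=0.0000 cont=6.0459 V=6.0459[hold]; j=1 S=116.9100 intr=0.0000 cont=0.0000 V=0.0000[hold]; j=2 S=156.5056 intr=0.0000 cont=0.0000 V=0.0000[hold]  S*(2)=-
k=1: j=0 S=101.0445 intr=0.0000 cont=3.1377 V=3.1377[hold]; j=1 S=135.2667 intr=0.0000 cont=0.0000 V=0.0000[hold]  S*(1)=-
k=0: j=0 S=116.9100 intr=0.0000 cont=1.6284 V=1.6284[hold]  S*(0)=-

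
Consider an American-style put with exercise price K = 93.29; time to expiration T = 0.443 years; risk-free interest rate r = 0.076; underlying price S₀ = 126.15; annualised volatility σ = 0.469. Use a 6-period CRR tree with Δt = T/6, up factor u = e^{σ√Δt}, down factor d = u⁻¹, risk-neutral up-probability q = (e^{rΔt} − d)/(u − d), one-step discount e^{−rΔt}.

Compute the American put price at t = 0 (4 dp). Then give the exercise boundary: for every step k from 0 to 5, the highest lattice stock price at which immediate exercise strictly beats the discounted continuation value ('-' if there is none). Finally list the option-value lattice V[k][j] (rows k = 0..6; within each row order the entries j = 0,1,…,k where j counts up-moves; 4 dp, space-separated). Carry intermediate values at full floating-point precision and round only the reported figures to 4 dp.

params: Δt=0.07383 u=1.13591 d=0.88035 q=0.49020 e^(-rΔt)=0.99440
t_6 payoffs: 34.5663 17.5187 0.0000 0.0000 0.0000 0.0000 0.0000
t_5: node(5,0) S=66.7051 payoff=26.5849 vs cont=26.0629 → 26.5849 [stop]  node(5,1) S=86.0697 payoff=7.2203 vs cont=8.8810 → 8.8810 [wait]  node(5,2) S=111.0559 payoff=0.0000 vs cont=0.0000 → 0.0000 [wait]  node(5,3) S=143.2956 payoff=0.0000 vs cont=0.0000 → 0.0000 [wait]  node(5,4) S=184.8946 payoff=0.0000 vs cont=0.0000 → 0.0000 [wait]  node(5,5) S=238.5698 payoff=0.0000 vs cont=0.0000 → 0.0000 [wait]  ⇒ S*(5)=66.7051
t_4: node(4,0) S=75.7713 payoff=17.5187 vs cont=17.8062 → 17.8062 [wait]  node(4,1) S=97.7678 payoff=0.0000 vs cont=4.5022 → 4.5022 [wait]  node(4,2) S=126.1500 payoff=0.0000 vs cont=0.0000 → 0.0000 [wait]  node(4,3) S=162.7716 payoff=0.0000 vs cont=0.0000 → 0.0000 [wait]  node(4,4) S=210.0244 payoff=0.0000 vs cont=0.0000 → 0.0000 [wait]  ⇒ S*(4)=-
t_3: node(3,0) S=86.0697 payoff=7.2203 vs cont=11.2214 → 11.2214 [wait]  node(3,1) S=111.0559 payoff=0.0000 vs cont=2.2824 → 2.2824 [wait]  node(3,2) S=143.2956 payoff=0.0000 vs cont=0.0000 → 0.0000 [wait]  node(3,3) S=184.8946 payoff=0.0000 vs cont=0.0000 → 0.0000 [wait]  ⇒ S*(3)=-
t_2: node(2,0) S=97.7678 payoff=0.0000 vs cont=6.8012 → 6.8012 [wait]  node(2,1) S=126.1500 payoff=0.0000 vs cont=1.1570 → 1.1570 [wait]  node(2,2) S=162.7716 payoff=0.0000 vs cont=0.0000 → 0.0000 [wait]  ⇒ S*(2)=-
t_1: node(1,0) S=111.0559 payoff=0.0000 vs cont=4.0119 → 4.0119 [wait]  node(1,1) S=143.2956 payoff=0.0000 vs cont=0.5866 → 0.5866 [wait]  ⇒ S*(1)=-
t_0: node(0,0) S=126.1500 payoff=0.0000 vs cont=2.3197 → 2.3197 [wait]  ⇒ S*(0)=-

price = 2.3197
boundary = - - - - - 66.7051
tree:
2.3197
4.0119 0.5866
6.8012 1.1570 0.0000
11.2214 2.2824 0.0000 0.0000
17.8062 4.5022 0.0000 0.0000 0.0000
26.5849 8.8810 0.0000 0.0000 0.0000 0.0000
34.5663 17.5187 0.0000 0.0000 0.0000 0.0000 0.0000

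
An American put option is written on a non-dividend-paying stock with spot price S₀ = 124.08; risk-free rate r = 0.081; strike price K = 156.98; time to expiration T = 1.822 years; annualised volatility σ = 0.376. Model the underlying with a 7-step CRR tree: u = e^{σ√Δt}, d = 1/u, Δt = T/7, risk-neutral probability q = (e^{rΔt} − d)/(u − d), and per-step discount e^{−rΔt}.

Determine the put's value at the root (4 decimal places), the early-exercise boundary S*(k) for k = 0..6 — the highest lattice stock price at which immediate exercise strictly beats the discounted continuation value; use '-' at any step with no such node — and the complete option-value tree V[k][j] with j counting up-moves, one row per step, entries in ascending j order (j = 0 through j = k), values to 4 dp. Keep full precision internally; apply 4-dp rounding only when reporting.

price = 38.3166
boundary = - 102.4216 84.5438 102.4216 84.5438 102.4216 124.0800
tree:
38.3166
54.5584 24.1569
72.4362 36.9697 12.7316
87.1935 54.5584 21.4456 4.8060
99.3748 72.4362 34.9922 9.1940 0.7475
109.4299 87.1935 54.5584 17.4652 1.5498 0.0000
117.7298 99.3748 72.4362 32.9000 3.2132 0.0000 0.0000
124.5810 109.4299 87.1935 54.5584 6.6617 0.0000 0.0000 0.0000

params: Δt=0.26029 u=1.21146 d=0.82545 q=0.50739 e^(-rΔt)=0.97914
t_7 payoffs: 124.5810 109.4299 87.1935 54.5584 6.6617 0.0000 0.0000 0.0000
t_6: node(6,0) S=39.2502 payoff=117.7298 vs cont=114.4548 → 117.7298 [stop]  node(6,1) S=57.6052 payoff=99.3748 vs cont=96.0998 → 99.3748 [stop]  node(6,2) S=84.5438 payoff=72.4362 vs cont=69.1612 → 72.4362 [stop]  node(6,3) S=124.0800 payoff=32.9000 vs cont=29.6250 → 32.9000 [stop]  node(6,4) S=182.1050 payoff=0.0000 vs cont=3.2132 → 3.2132 [wait]  node(6,5) S=267.2649 payoff=0.0000 vs cont=0.0000 → 0.0000 [wait]  node(6,6) S=392.2491 payoff=0.0000 vs cont=0.0000 → 0.0000 [wait]  ⇒ S*(6)=124.0800
t_5: node(5,0) S=47.5501 payoff=109.4299 vs cont=106.1549 → 109.4299 [stop]  node(5,1) S=69.7865 payoff=87.1935 vs cont=83.9185 → 87.1935 [stop]  node(5,2) S=102.4216 payoff=54.5584 vs cont=51.2834 → 54.5584 [stop]  node(5,3) S=150.3183 payoff=6.6617 vs cont=17.4652 → 17.4652 [wait]  node(5,4) S=220.6134 payoff=0.0000 vs cont=1.5498 → 1.5498 [wait]  node(5,5) S=323.7815 payoff=0.0000 vs cont=0.0000 → 0.0000 [wait]  ⇒ S*(5)=102.4216
t_4: node(4,0) S=57.6052 payoff=99.3748 vs cont=96.0998 → 99.3748 [stop]  node(4,1) S=84.5438 payoff=72.4362 vs cont=69.1612 → 72.4362 [stop]  node(4,2) S=124.0800 payoff=32.9000 vs cont=34.9922 → 34.9922 [wait]  node(4,3) S=182.1050 payoff=0.0000 vs cont=9.1940 → 9.1940 [wait]  node(4,4) S=267.2649 payoff=0.0000 vs cont=0.7475 → 0.7475 [wait]  ⇒ S*(4)=84.5438
t_3: node(3,0) S=69.7865 payoff=87.1935 vs cont=83.9185 → 87.1935 [stop]  node(3,1) S=102.4216 payoff=54.5584 vs cont=52.3228 → 54.5584 [stop]  node(3,2) S=150.3183 payoff=6.6617 vs cont=21.4456 → 21.4456 [wait]  node(3,3) S=220.6134 payoff=0.0000 vs cont=4.8060 → 4.8060 [wait]  ⇒ S*(3)=102.4216
t_2: node(2,0) S=84.5438 payoff=72.4362 vs cont=69.1612 → 72.4362 [stop]  node(2,1) S=124.0800 payoff=32.9000 vs cont=36.9697 → 36.9697 [wait]  node(2,2) S=182.1050 payoff=0.0000 vs cont=12.7316 → 12.7316 [wait]  ⇒ S*(2)=84.5438
t_1: node(1,0) S=102.4216 payoff=54.5584 vs cont=53.3052 → 54.5584 [stop]  node(1,1) S=150.3183 payoff=6.6617 vs cont=24.1569 → 24.1569 [wait]  ⇒ S*(1)=102.4216
t_0: node(0,0) S=124.0800 payoff=32.9000 vs cont=38.3166 → 38.3166 [wait]  ⇒ S*(0)=-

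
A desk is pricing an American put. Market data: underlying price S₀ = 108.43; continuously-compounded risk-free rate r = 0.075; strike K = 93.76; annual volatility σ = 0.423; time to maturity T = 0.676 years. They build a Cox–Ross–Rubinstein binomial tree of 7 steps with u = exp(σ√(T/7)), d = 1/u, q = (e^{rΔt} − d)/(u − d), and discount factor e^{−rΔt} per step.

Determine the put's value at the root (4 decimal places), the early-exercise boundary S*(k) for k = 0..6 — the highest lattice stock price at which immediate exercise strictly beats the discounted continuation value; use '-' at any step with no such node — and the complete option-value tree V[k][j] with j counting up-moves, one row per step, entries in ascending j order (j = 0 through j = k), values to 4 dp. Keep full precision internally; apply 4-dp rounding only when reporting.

params: Δt=0.09657 u=1.14048 d=0.87682 q=0.49475 e^(-rΔt)=0.99278
t_7 payoffs: 50.5554 37.5638 20.6656 0.0000 0.0000 0.0000 0.0000 0.0000
t_6: node(6,0) S=49.2740 payoff=44.4860 vs cont=43.8093 → 44.4860 [stop]  node(6,1) S=64.0907 payoff=29.6693 vs cont=28.9926 → 29.6693 [stop]  node(6,2) S=83.3628 payoff=10.3972 vs cont=10.3659 → 10.3972 [stop]  node(6,3) S=108.4300 payoff=0.0000 vs cont=0.0000 → 0.0000 [wait]  node(6,4) S=141.0349 payoff=0.0000 vs cont=0.0000 → 0.0000 [wait]  node(6,5) S=183.4441 payoff=0.0000 vs cont=0.0000 → 0.0000 [wait]  node(6,6) S=238.6057 payoff=0.0000 vs cont=0.0000 → 0.0000 [wait]  ⇒ S*(6)=83.3628
t_5: node(5,0) S=56.1962 payoff=37.5638 vs cont=36.8872 → 37.5638 [stop]  node(5,1) S=73.0944 payoff=20.6656 vs cont=19.9890 → 20.6656 [stop]  node(5,2) S=95.0738 payoff=0.0000 vs cont=5.2152 → 5.2152 [wait]  node(5,3) S=123.6625 payoff=0.0000 vs cont=0.0000 → 0.0000 [wait]  node(5,4) S=160.8478 payoff=0.0000 vs cont=0.0000 → 0.0000 [wait]  node(5,5) S=209.2147 payoff=0.0000 vs cont=0.0000 → 0.0000 [wait]  ⇒ S*(5)=73.0944
t_4: node(4,0) S=64.0907 payoff=29.6693 vs cont=28.9926 → 29.6693 [stop]  node(4,1) S=83.3628 payoff=10.3972 vs cont=12.9275 → 12.9275 [wait]  node(4,2) S=108.4300 payoff=0.0000 vs cont=2.6160 → 2.6160 [wait]  node(4,3) S=141.0349 payoff=0.0000 vs cont=0.0000 → 0.0000 [wait]  node(4,4) S=183.4441 payoff=0.0000 vs cont=0.0000 → 0.0000 [wait]  ⇒ S*(4)=64.0907
t_3: node(3,0) S=73.0944 payoff=20.6656 vs cont=21.2319 → 21.2319 [wait]  node(3,1) S=95.0738 payoff=0.0000 vs cont=7.7693 → 7.7693 [wait]  node(3,2) S=123.6625 payoff=0.0000 vs cont=1.3122 → 1.3122 [wait]  node(3,3) S=160.8478 payoff=0.0000 vs cont=0.0000 → 0.0000 [wait]  ⇒ S*(3)=-
t_2: node(2,0) S=83.3628 payoff=10.3972 vs cont=14.4661 → 14.4661 [wait]  node(2,1) S=108.4300 payoff=0.0000 vs cont=4.5416 → 4.5416 [wait]  node(2,2) S=141.0349 payoff=0.0000 vs cont=0.6582 → 0.6582 [wait]  ⇒ S*(2)=-
t_1: node(1,0) S=95.0738 payoff=0.0000 vs cont=9.4869 → 9.4869 [wait]  node(1,1) S=123.6625 payoff=0.0000 vs cont=2.6014 → 2.6014 [wait]  ⇒ S*(1)=-
t_0: node(0,0) S=108.4300 payoff=0.0000 vs cont=6.0364 → 6.0364 [wait]  ⇒ S*(0)=-

price = 6.0364
boundary = - - - - 64.0907 73.0944 83.3628
tree:
6.0364
9.4869 2.6014
14.4661 4.5416 0.6582
21.2319 7.7693 1.3122 0.0000
29.6693 12.9275 2.6160 0.0000 0.0000
37.5638 20.6656 5.2152 0.0000 0.0000 0.0000
44.4860 29.6693 10.3972 0.0000 0.0000 0.0000 0.0000
50.5554 37.5638 20.6656 0.0000 0.0000 0.0000 0.0000 0.0000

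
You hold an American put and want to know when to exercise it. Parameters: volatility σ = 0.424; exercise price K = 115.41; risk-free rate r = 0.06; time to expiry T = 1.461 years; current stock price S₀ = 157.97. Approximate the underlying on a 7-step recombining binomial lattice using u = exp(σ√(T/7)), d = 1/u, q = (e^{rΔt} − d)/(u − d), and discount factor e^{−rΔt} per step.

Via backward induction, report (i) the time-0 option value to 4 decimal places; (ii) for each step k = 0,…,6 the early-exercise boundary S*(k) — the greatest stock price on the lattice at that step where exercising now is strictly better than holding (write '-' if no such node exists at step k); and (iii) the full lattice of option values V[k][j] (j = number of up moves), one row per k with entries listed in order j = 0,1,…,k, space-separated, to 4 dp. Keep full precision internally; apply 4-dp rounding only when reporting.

price = 8.6447
boundary = - - - - 72.7903 59.9720 72.7903
tree:
8.6447
13.5088 3.6851
20.5452 6.3604 0.9294
30.2162 10.7716 1.8240 0.0000
42.6197 17.7819 3.5798 0.0000 0.0000
55.4380 28.3073 7.0257 0.0000 0.0000 0.0000
65.9990 42.6197 13.7887 0.0000 0.0000 0.0000 0.0000
74.7003 55.4380 27.0616 0.0000 0.0000 0.0000 0.0000 0.0000

params: Δt=0.20871 u=1.21374 d=0.82390 q=0.48405 e^(-rΔt)=0.98756
t_7 payoffs: 74.7003 55.4380 27.0616 0.0000 0.0000 0.0000 0.0000 0.0000
t_6: node(6,0) S=49.4110 payoff=65.9990 vs cont=64.5628 → 65.9990 [stop]  node(6,1) S=72.7903 payoff=42.6197 vs cont=41.1834 → 42.6197 [stop]  node(6,2) S=107.2319 payoff=8.1781 vs cont=13.7887 → 13.7887 [wait]  node(6,3) S=157.9700 payoff=0.0000 vs cont=0.0000 → 0.0000 [wait]  node(6,4) S=232.7154 payoff=0.0000 vs cont=0.0000 → 0.0000 [wait]  node(6,5) S=342.8274 payoff=0.0000 vs cont=0.0000 → 0.0000 [wait]  node(6,6) S=505.0402 payoff=0.0000 vs cont=0.0000 → 0.0000 [wait]  ⇒ S*(6)=72.7903
t_5: node(5,0) S=59.9720 payoff=55.4380 vs cont=54.0018 → 55.4380 [stop]  node(5,1) S=88.3484 payoff=27.0616 vs cont=28.3073 → 28.3073 [wait]  node(5,2) S=130.1516 payoff=0.0000 vs cont=7.0257 → 7.0257 [wait]  node(5,3) S=191.7343 payoff=0.0000 vs cont=0.0000 → 0.0000 [wait]  node(5,4) S=282.4557 payoff=0.0000 vs cont=0.0000 → 0.0000 [wait]  node(5,5) S=416.1029 payoff=0.0000 vs cont=0.0000 → 0.0000 [wait]  ⇒ S*(5)=59.9720
t_4: node(4,0) S=72.7903 payoff=42.6197 vs cont=41.7789 → 42.6197 [stop]  node(4,1) S=107.2319 payoff=8.1781 vs cont=17.7819 → 17.7819 [wait]  node(4,2) S=157.9700 payoff=0.0000 vs cont=3.5798 → 3.5798 [wait]  node(4,3) S=232.7154 payoff=0.0000 vs cont=0.0000 → 0.0000 [wait]  node(4,4) S=342.8274 payoff=0.0000 vs cont=0.0000 → 0.0000 [wait]  ⇒ S*(4)=72.7903
t_3: node(3,0) S=88.3484 payoff=27.0616 vs cont=30.2162 → 30.2162 [wait]  node(3,1) S=130.1516 payoff=0.0000 vs cont=10.7716 → 10.7716 [wait]  node(3,2) S=191.7343 payoff=0.0000 vs cont=1.8240 → 1.8240 [wait]  node(3,3) S=282.4557 payoff=0.0000 vs cont=0.0000 → 0.0000 [wait]  ⇒ S*(3)=-
t_2: node(2,0) S=107.2319 payoff=8.1781 vs cont=20.5452 → 20.5452 [wait]  node(2,1) S=157.9700 payoff=0.0000 vs cont=6.3604 → 6.3604 [wait]  node(2,2) S=232.7154 payoff=0.0000 vs cont=0.9294 → 0.9294 [wait]  ⇒ S*(2)=-
t_1: node(1,0) S=130.1516 payoff=0.0000 vs cont=13.5088 → 13.5088 [wait]  node(1,1) S=191.7343 payoff=0.0000 vs cont=3.6851 → 3.6851 [wait]  ⇒ S*(1)=-
t_0: node(0,0) S=157.9700 payoff=0.0000 vs cont=8.6447 → 8.6447 [wait]  ⇒ S*(0)=-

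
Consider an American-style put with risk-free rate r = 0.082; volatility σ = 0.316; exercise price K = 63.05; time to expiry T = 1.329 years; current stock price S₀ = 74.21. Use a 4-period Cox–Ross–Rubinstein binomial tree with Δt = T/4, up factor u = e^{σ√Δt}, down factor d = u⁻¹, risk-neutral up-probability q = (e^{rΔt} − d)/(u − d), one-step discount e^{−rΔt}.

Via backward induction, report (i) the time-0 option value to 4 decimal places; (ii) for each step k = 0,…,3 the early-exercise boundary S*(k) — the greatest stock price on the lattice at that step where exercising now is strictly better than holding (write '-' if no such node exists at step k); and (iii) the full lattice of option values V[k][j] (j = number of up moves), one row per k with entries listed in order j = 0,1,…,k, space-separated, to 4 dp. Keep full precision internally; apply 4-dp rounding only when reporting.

params: Δt=0.33225 u=1.19979 d=0.83348 q=0.52999 e^(-rΔt)=0.97312
t_4 payoffs: 27.2369 11.4972 0.0000 0.0000 0.0000
t_3: node(3,0) S=42.9682 payoff=20.0818 vs cont=18.3872 → 20.0818 [stop]  node(3,1) S=61.8525 payoff=1.1975 vs cont=5.2586 → 5.2586 [wait]  node(3,2) S=89.0364 payoff=0.0000 vs cont=0.0000 → 0.0000 [wait]  node(3,3) S=128.1674 payoff=0.0000 vs cont=0.0000 → 0.0000 [wait]  ⇒ S*(3)=42.9682
t_2: node(2,0) S=51.5528 payoff=11.4972 vs cont=11.8971 → 11.8971 [wait]  node(2,1) S=74.2100 payoff=0.0000 vs cont=2.4052 → 2.4052 [wait]  node(2,2) S=106.8249 payoff=0.0000 vs cont=0.0000 → 0.0000 [wait]  ⇒ S*(2)=-
t_1: node(1,0) S=61.8525 payoff=1.1975 vs cont=6.6819 → 6.6819 [wait]  node(1,1) S=89.0364 payoff=0.0000 vs cont=1.1001 → 1.1001 [wait]  ⇒ S*(1)=-
t_0: node(0,0) S=74.2100 payoff=0.0000 vs cont=3.6236 → 3.6236 [wait]  ⇒ S*(0)=-

price = 3.6236
boundary = - - - 42.9682
tree:
3.6236
6.6819 1.1001
11.8971 2.4052 0.0000
20.0818 5.2586 0.0000 0.0000
27.2369 11.4972 0.0000 0.0000 0.0000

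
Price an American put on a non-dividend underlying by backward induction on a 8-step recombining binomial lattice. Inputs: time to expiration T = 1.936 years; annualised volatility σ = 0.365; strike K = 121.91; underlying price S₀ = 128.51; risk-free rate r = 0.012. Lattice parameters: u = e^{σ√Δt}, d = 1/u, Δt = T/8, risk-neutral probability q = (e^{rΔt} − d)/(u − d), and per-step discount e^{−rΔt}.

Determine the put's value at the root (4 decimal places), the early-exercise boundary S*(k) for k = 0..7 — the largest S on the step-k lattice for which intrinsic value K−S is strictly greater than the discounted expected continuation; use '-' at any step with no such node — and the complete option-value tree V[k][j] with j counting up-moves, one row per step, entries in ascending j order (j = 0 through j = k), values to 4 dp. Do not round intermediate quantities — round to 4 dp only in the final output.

params: Δt=0.24200 u=1.19669 d=0.83564 q=0.46329 e^(-rΔt)=0.99710
t_8 payoffs: 91.3541 78.1522 59.2463 32.1720 0.0000 0.0000 0.0000 0.0000 0.0000
t_7: node(7,0) S=36.5658 payoff=85.3442 vs cont=84.9907 → 85.3442 [stop]  node(7,1) S=52.3643 payoff=69.5457 vs cont=69.1922 → 69.5457 [stop]  node(7,2) S=74.9887 payoff=46.9213 vs cont=46.5677 → 46.9213 [stop]  node(7,3) S=107.3882 payoff=14.5218 vs cont=17.2171 → 17.2171 [wait]  node(7,4) S=153.7861 payoff=0.0000 vs cont=0.0000 → 0.0000 [wait]  node(7,5) S=220.2307 payoff=0.0000 vs cont=0.0000 → 0.0000 [wait]  node(7,6) S=315.3831 payoff=0.0000 vs cont=0.0000 → 0.0000 [wait]  node(7,7) S=451.6468 payoff=0.0000 vs cont=0.0000 → 0.0000 [wait]  ⇒ S*(7)=74.9887
t_6: node(6,0) S=43.7578 payoff=78.1522 vs cont=77.7987 → 78.1522 [stop]  node(6,1) S=62.6637 payoff=59.2463 vs cont=58.8928 → 59.2463 [stop]  node(6,2) S=89.7380 payoff=32.1720 vs cont=33.0636 → 33.0636 [wait]  node(6,3) S=128.5100 payoff=0.0000 vs cont=9.2139 → 9.2139 [wait]  node(6,4) S=184.0338 payoff=0.0000 vs cont=0.0000 → 0.0000 [wait]  node(6,5) S=263.5470 payoff=0.0000 vs cont=0.0000 → 0.0000 [wait]  node(6,6) S=377.4146 payoff=0.0000 vs cont=0.0000 → 0.0000 [wait]  ⇒ S*(6)=62.6637
t_5: node(5,0) S=52.3643 payoff=69.5457 vs cont=69.1922 → 69.5457 [stop]  node(5,1) S=74.9887 payoff=46.9213 vs cont=46.9796 → 46.9796 [wait]  node(5,2) S=107.3882 payoff=14.5218 vs cont=21.9505 → 21.9505 [wait]  node(5,3) S=153.7861 payoff=0.0000 vs cont=4.9309 → 4.9309 [wait]  node(5,4) S=220.2307 payoff=0.0000 vs cont=0.0000 → 0.0000 [wait]  node(5,5) S=315.3831 payoff=0.0000 vs cont=0.0000 → 0.0000 [wait]  ⇒ S*(5)=52.3643
t_4: node(4,0) S=62.6637 payoff=59.2463 vs cont=58.9198 → 59.2463 [stop]  node(4,1) S=89.7380 payoff=32.1720 vs cont=35.2814 → 35.2814 [wait]  node(4,2) S=128.5100 payoff=0.0000 vs cont=14.0247 → 14.0247 [wait]  node(4,3) S=184.0338 payoff=0.0000 vs cont=2.6388 → 2.6388 [wait]  node(4,4) S=263.5470 payoff=0.0000 vs cont=0.0000 → 0.0000 [wait]  ⇒ S*(4)=62.6637
t_3: node(3,0) S=74.9887 payoff=46.9213 vs cont=48.0041 → 48.0041 [wait]  node(3,1) S=107.3882 payoff=14.5218 vs cont=25.3597 → 25.3597 [wait]  node(3,2) S=153.7861 payoff=0.0000 vs cont=8.7244 → 8.7244 [wait]  node(3,3) S=220.2307 payoff=0.0000 vs cont=1.4122 → 1.4122 [wait]  ⇒ S*(3)=-
t_2: node(2,0) S=89.7380 payoff=32.1720 vs cont=37.4045 → 37.4045 [wait]  node(2,1) S=128.5100 payoff=0.0000 vs cont=17.6016 → 17.6016 [wait]  node(2,2) S=184.0338 payoff=0.0000 vs cont=5.3213 → 5.3213 [wait]  ⇒ S*(2)=-
t_1: node(1,0) S=107.3882 payoff=14.5218 vs cont=28.1482 → 28.1482 [wait]  node(1,1) S=153.7861 payoff=0.0000 vs cont=11.8778 → 11.8778 [wait]  ⇒ S*(1)=-
t_0: node(0,0) S=128.5100 payoff=0.0000 vs cont=20.5506 → 20.5506 [wait]  ⇒ S*(0)=-

price = 20.5506
boundary = - - - - 62.6637 52.3643 62.6637 74.9887
tree:
20.5506
28.1482 11.8778
37.4045 17.6016 5.3213
48.0041 25.3597 8.7244 1.4122
59.2463 35.2814 14.0247 2.6388 0.0000
69.5457 46.9796 21.9505 4.9309 0.0000 0.0000
78.1522 59.2463 33.0636 9.2139 0.0000 0.0000 0.0000
85.3442 69.5457 46.9213 17.2171 0.0000 0.0000 0.0000 0.0000
91.3541 78.1522 59.2463 32.1720 0.0000 0.0000 0.0000 0.0000 0.0000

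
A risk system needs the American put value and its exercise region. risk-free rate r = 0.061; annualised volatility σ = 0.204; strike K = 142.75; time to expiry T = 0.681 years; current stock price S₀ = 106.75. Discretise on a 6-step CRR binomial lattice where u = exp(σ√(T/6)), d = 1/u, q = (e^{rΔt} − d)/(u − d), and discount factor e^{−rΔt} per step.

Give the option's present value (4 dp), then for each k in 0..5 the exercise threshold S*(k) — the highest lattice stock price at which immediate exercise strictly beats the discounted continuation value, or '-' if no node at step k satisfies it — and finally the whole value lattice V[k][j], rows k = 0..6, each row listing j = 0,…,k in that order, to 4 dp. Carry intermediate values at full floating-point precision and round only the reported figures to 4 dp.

Δt=0.11350, u=1.07114, d=0.93358, q=0.53333, disc=e^(-rΔt)=0.99310
k=6 terminal: V=max(K-S,0) → 72.0725 61.6583 49.7094 36.0000 20.2705 2.2232 0.0000
k=5: j=0 S=75.7057 intr=67.0443 cont=66.0593 V=67.0443[EX]; j=1 S=86.8609 intr=55.8891 cont=54.9042 V=55.8891[EX]; j=2 S=99.6598 intr=43.0902 cont=42.1053 V=43.0902[EX]; j=3 S=114.3446 intr=28.4054 cont=27.4205 V=28.4054[EX]; j=4 S=131.1932 intr=11.5568 cont=10.5719 V=11.5568[EX]; j=5 S=150.5244 intr=0.0000 cont=1.0304 V=1.0304[hold]  S*(5)=131.1932
k=4: j=0 S=81.0917 intr=61.6583 cont=60.6733 V=61.6583[EX]; j=1 S=93.0406 intr=49.7094 cont=48.7245 V=49.7094[EX]; j=2 S=106.7500 intr=36.0000 cont=35.0151 V=36.0000[EX]; j=3 S=122.4795 intr=20.2705 cont=19.2856 V=20.2705[EX]; j=4 S=140.5268 intr=2.2232 cont=5.9017 V=5.9017[hold]  S*(4)=122.4795
k=3: j=0 S=86.8609 intr=55.8891 cont=54.9042 V=55.8891[EX]; j=1 S=99.6598 intr=43.0902 cont=42.1053 V=43.0902[EX]; j=2 S=114.3446 intr=28.4054 cont=27.4205 V=28.4054[EX]; j=3 S=131.1932 intr=11.5568 cont=12.5202 V=12.5202[hold]  S*(3)=114.3446
k=2: j=0 S=93.0406 intr=49.7094 cont=48.7245 V=49.7094[EX]; j=1 S=106.7500 intr=36.0000 cont=35.0151 V=36.0000[EX]; j=2 S=122.4795 intr=20.2705 cont=19.7958 V=20.2705[EX]  S*(2)=122.4795
k=1: j=0 S=99.6598 intr=43.0902 cont=42.1053 V=43.0902[EX]; j=1 S=114.3446 intr=28.4054 cont=27.4205 V=28.4054[EX]  S*(1)=114.3446
k=0: j=0 S=106.7500 intr=36.0000 cont=35.0151 V=36.0000[EX]  S*(0)=106.7500

price = 36.0000
boundary = 106.7500 114.3446 122.4795 114.3446 122.4795 131.1932
tree:
36.0000
43.0902 28.4054
49.7094 36.0000 20.2705
55.8891 43.0902 28.4054 12.5202
61.6583 49.7094 36.0000 20.2705 5.9017
67.0443 55.8891 43.0902 28.4054 11.5568 1.0304
72.0725 61.6583 49.7094 36.0000 20.2705 2.2232 0.0000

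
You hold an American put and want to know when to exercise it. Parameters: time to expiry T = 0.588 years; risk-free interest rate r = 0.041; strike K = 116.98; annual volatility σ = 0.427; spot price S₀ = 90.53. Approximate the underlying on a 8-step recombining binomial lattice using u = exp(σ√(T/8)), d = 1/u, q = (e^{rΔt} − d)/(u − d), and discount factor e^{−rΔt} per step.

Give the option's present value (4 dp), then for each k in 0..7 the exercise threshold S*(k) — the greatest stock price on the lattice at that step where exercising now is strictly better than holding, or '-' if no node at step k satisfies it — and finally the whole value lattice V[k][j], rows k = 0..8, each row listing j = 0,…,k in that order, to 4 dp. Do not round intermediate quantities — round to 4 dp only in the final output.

Δt=0.07350, u=1.12273, d=0.89069, q=0.48410, disc=e^(-rΔt)=0.99699
k=8 terminal: V=max(K-S,0) → 81.1218 71.7798 60.0042 45.1606 26.4500 2.8648 0.0000 0.0000 0.0000
k=7: j=0 S=40.2591 intr=76.7209 cont=76.3689 V=76.7209[EX]; j=1 S=50.7476 intr=66.2324 cont=65.8804 V=66.2324[EX]; j=2 S=63.9685 intr=53.0115 cont=52.6595 V=53.0115[EX]; j=3 S=80.6338 intr=36.3462 cont=35.9942 V=36.3462[EX]; j=4 S=101.6408 intr=15.3392 cont=14.9872 V=15.3392[EX]; j=5 S=128.1206 intr=0.0000 cont=1.4735 V=1.4735[hold]; j=6 S=161.4990 intr=0.0000 cont=0.0000 V=0.0000[hold]; j=7 S=203.5732 intr=0.0000 cont=0.0000 V=0.0000[hold]  S*(7)=101.6408
k=6: j=0 S=45.2002 intr=71.7798 cont=71.4279 V=71.7798[EX]; j=1 S=56.9758 intr=60.0042 cont=59.6522 V=60.0042[EX]; j=2 S=71.8194 intr=45.1606 cont=44.8086 V=45.1606[EX]; j=3 S=90.5300 intr=26.4500 cont=26.0980 V=26.4500[EX]; j=4 S=114.1152 intr=2.8648 cont=8.6009 V=8.6009[hold]; j=5 S=143.8448 intr=0.0000 cont=0.7579 V=0.7579[hold]; j=6 S=181.3198 intr=0.0000 cont=0.0000 V=0.0000[hold]  S*(6)=90.5300
k=5: j=0 S=50.7476 intr=66.2324 cont=65.8804 V=66.2324[EX]; j=1 S=63.9685 intr=53.0115 cont=52.6595 V=53.0115[EX]; j=2 S=80.6338 intr=36.3462 cont=35.9942 V=36.3462[EX]; j=3 S=101.6408 intr=15.3392 cont=17.7557 V=17.7557[hold]; j=4 S=128.1206 intr=0.0000 cont=4.7897 V=4.7897[hold]; j=5 S=161.4990 intr=0.0000 cont=0.3898 V=0.3898[hold]  S*(5)=80.6338
k=4: j=0 S=56.9758 intr=60.0042 cont=59.6522 V=60.0042[EX]; j=1 S=71.8194 intr=45.1606 cont=44.8086 V=45.1606[EX]; j=2 S=90.5300 intr=26.4500 cont=27.2643 V=27.2643[hold]; j=3 S=114.1152 intr=2.8648 cont=11.4443 V=11.4443[hold]; j=4 S=143.8448 intr=0.0000 cont=2.6517 V=2.6517[hold]  S*(4)=71.8194
k=3: j=0 S=63.9685 intr=53.0115 cont=52.6595 V=53.0115[EX]; j=1 S=80.6338 intr=36.3462 cont=36.3872 V=36.3872[hold]; j=2 S=101.6408 intr=15.3392 cont=19.5469 V=19.5469[hold]; j=3 S=128.1206 intr=0.0000 cont=7.1662 V=7.1662[hold]  S*(3)=63.9685
k=2: j=0 S=71.8194 intr=45.1606 cont=44.8284 V=45.1606[EX]; j=1 S=90.5300 intr=26.4500 cont=28.1499 V=28.1499[hold]; j=2 S=114.1152 intr=2.8648 cont=13.5127 V=13.5127[hold]  S*(2)=71.8194
k=1: j=0 S=80.6338 intr=36.3462 cont=36.8147 V=36.8147[hold]; j=1 S=101.6408 intr=15.3392 cont=21.0007 V=21.0007[hold]  S*(1)=-
k=0: j=0 S=90.5300 intr=26.4500 cont=29.0714 V=29.0714[hold]  S*(0)=-

price = 29.0714
boundary = - - 71.8194 63.9685 71.8194 80.6338 90.5300 101.6408
tree:
29.0714
36.8147 21.0007
45.1606 28.1499 13.5127
53.0115 36.3872 19.5469 7.1662
60.0042 45.1606 27.2643 11.4443 2.6517
66.2324 53.0115 36.3462 17.7557 4.7897 0.3898
71.7798 60.0042 45.1606 26.4500 8.6009 0.7579 0.0000
76.7209 66.2324 53.0115 36.3462 15.3392 1.4735 0.0000 0.0000
81.1218 71.7798 60.0042 45.1606 26.4500 2.8648 0.0000 0.0000 0.0000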